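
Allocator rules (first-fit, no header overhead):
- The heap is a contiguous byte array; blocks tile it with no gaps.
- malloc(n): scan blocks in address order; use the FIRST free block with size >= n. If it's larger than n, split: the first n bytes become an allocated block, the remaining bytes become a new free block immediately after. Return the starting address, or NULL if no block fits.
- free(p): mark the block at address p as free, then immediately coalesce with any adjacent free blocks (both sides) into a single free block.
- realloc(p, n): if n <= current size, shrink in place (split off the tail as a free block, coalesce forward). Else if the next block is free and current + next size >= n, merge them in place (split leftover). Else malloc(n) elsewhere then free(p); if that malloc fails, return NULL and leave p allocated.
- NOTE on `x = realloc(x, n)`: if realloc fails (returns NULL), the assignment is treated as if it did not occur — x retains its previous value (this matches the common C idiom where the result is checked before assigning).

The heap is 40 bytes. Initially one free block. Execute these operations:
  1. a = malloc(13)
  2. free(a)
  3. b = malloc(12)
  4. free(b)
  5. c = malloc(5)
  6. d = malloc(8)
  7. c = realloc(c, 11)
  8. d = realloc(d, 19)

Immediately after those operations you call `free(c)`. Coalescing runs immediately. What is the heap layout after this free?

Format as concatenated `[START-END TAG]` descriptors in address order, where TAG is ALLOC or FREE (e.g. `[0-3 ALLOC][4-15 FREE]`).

Answer: [0-4 FREE][5-12 ALLOC][13-39 FREE]

Derivation:
Op 1: a = malloc(13) -> a = 0; heap: [0-12 ALLOC][13-39 FREE]
Op 2: free(a) -> (freed a); heap: [0-39 FREE]
Op 3: b = malloc(12) -> b = 0; heap: [0-11 ALLOC][12-39 FREE]
Op 4: free(b) -> (freed b); heap: [0-39 FREE]
Op 5: c = malloc(5) -> c = 0; heap: [0-4 ALLOC][5-39 FREE]
Op 6: d = malloc(8) -> d = 5; heap: [0-4 ALLOC][5-12 ALLOC][13-39 FREE]
Op 7: c = realloc(c, 11) -> c = 13; heap: [0-4 FREE][5-12 ALLOC][13-23 ALLOC][24-39 FREE]
Op 8: d = realloc(d, 19) -> NULL (d unchanged); heap: [0-4 FREE][5-12 ALLOC][13-23 ALLOC][24-39 FREE]
free(c): c = 13 -> block [13-23 ALLOC]; mark free, coalesce with adjacent free neighbors -> [0-4 FREE][5-12 ALLOC][13-39 FREE]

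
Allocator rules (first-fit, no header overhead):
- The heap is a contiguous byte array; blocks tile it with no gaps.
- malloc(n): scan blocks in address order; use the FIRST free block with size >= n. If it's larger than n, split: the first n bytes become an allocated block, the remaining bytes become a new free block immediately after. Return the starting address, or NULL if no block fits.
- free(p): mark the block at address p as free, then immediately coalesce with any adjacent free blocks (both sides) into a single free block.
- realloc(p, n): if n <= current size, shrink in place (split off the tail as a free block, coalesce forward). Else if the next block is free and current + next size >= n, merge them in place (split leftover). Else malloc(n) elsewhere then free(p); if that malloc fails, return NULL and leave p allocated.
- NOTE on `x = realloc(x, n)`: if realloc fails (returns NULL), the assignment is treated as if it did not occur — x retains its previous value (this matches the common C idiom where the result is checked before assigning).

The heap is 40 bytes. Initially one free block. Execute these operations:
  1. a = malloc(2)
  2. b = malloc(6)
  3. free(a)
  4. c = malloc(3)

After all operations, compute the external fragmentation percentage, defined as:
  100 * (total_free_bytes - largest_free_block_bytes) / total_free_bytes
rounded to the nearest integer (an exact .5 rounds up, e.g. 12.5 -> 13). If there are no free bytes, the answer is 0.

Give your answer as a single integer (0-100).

Op 1: a = malloc(2) -> a = 0; heap: [0-1 ALLOC][2-39 FREE]
Op 2: b = malloc(6) -> b = 2; heap: [0-1 ALLOC][2-7 ALLOC][8-39 FREE]
Op 3: free(a) -> (freed a); heap: [0-1 FREE][2-7 ALLOC][8-39 FREE]
Op 4: c = malloc(3) -> c = 8; heap: [0-1 FREE][2-7 ALLOC][8-10 ALLOC][11-39 FREE]
Free blocks: [2 29] total_free=31 largest=29 -> 100*(31-29)/31 = 200/31 ≈ 6.452 -> rounds to 6

Answer: 6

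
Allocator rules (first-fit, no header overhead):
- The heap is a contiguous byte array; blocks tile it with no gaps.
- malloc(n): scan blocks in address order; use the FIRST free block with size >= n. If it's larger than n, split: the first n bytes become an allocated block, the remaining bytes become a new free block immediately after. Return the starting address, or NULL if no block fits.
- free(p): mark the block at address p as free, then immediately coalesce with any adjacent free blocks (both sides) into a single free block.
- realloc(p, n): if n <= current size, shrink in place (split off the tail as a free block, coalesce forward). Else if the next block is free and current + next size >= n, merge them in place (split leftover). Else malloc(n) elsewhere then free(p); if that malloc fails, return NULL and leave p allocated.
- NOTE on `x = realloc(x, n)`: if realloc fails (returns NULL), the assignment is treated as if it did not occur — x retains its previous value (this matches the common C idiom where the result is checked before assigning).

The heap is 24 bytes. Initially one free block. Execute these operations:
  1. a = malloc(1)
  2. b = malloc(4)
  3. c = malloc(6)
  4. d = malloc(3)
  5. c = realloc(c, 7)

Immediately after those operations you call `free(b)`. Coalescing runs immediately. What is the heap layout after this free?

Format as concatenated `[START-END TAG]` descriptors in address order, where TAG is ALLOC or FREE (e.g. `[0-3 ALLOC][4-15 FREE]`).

Answer: [0-0 ALLOC][1-10 FREE][11-13 ALLOC][14-20 ALLOC][21-23 FREE]

Derivation:
Op 1: a = malloc(1) -> a = 0; heap: [0-0 ALLOC][1-23 FREE]
Op 2: b = malloc(4) -> b = 1; heap: [0-0 ALLOC][1-4 ALLOC][5-23 FREE]
Op 3: c = malloc(6) -> c = 5; heap: [0-0 ALLOC][1-4 ALLOC][5-10 ALLOC][11-23 FREE]
Op 4: d = malloc(3) -> d = 11; heap: [0-0 ALLOC][1-4 ALLOC][5-10 ALLOC][11-13 ALLOC][14-23 FREE]
Op 5: c = realloc(c, 7) -> c = 14; heap: [0-0 ALLOC][1-4 ALLOC][5-10 FREE][11-13 ALLOC][14-20 ALLOC][21-23 FREE]
free(b): b = 1 -> block [1-4 ALLOC]; mark free, coalesce with adjacent free neighbors -> [0-0 ALLOC][1-10 FREE][11-13 ALLOC][14-20 ALLOC][21-23 FREE]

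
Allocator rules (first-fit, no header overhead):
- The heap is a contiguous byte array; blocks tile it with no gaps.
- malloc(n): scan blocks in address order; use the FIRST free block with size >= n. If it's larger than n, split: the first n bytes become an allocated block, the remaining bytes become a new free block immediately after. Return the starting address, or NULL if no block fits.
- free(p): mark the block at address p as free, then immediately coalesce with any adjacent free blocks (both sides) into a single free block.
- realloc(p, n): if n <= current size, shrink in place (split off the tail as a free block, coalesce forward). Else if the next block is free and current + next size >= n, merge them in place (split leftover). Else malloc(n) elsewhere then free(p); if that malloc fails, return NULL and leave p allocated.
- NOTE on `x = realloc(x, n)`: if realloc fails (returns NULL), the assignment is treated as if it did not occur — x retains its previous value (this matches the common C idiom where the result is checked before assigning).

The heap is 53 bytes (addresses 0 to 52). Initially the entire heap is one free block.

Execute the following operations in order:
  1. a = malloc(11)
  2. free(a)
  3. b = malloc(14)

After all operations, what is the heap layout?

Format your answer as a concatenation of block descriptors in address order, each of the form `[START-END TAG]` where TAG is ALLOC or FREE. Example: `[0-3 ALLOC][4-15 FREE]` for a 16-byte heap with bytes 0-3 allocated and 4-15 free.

Answer: [0-13 ALLOC][14-52 FREE]

Derivation:
Op 1: a = malloc(11) -> a = 0; heap: [0-10 ALLOC][11-52 FREE]
Op 2: free(a) -> (freed a); heap: [0-52 FREE]
Op 3: b = malloc(14) -> b = 0; heap: [0-13 ALLOC][14-52 FREE]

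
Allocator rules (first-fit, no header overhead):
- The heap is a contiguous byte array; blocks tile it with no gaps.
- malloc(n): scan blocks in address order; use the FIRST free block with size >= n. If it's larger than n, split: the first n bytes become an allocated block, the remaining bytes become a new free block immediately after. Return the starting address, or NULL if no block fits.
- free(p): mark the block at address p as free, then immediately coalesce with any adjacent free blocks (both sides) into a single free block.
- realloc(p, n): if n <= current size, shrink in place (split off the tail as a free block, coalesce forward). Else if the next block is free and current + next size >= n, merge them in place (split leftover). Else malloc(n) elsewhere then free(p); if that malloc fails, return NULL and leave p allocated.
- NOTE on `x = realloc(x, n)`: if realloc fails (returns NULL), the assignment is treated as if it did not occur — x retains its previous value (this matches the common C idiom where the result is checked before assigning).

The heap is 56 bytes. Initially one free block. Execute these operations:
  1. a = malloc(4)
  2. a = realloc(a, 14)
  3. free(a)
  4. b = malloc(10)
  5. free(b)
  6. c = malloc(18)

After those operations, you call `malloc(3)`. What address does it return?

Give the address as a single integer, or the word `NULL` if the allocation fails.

Op 1: a = malloc(4) -> a = 0; heap: [0-3 ALLOC][4-55 FREE]
Op 2: a = realloc(a, 14) -> a = 0; heap: [0-13 ALLOC][14-55 FREE]
Op 3: free(a) -> (freed a); heap: [0-55 FREE]
Op 4: b = malloc(10) -> b = 0; heap: [0-9 ALLOC][10-55 FREE]
Op 5: free(b) -> (freed b); heap: [0-55 FREE]
Op 6: c = malloc(18) -> c = 0; heap: [0-17 ALLOC][18-55 FREE]
malloc(3): first-fit scan over [0-17 ALLOC][18-55 FREE] -> 18

Answer: 18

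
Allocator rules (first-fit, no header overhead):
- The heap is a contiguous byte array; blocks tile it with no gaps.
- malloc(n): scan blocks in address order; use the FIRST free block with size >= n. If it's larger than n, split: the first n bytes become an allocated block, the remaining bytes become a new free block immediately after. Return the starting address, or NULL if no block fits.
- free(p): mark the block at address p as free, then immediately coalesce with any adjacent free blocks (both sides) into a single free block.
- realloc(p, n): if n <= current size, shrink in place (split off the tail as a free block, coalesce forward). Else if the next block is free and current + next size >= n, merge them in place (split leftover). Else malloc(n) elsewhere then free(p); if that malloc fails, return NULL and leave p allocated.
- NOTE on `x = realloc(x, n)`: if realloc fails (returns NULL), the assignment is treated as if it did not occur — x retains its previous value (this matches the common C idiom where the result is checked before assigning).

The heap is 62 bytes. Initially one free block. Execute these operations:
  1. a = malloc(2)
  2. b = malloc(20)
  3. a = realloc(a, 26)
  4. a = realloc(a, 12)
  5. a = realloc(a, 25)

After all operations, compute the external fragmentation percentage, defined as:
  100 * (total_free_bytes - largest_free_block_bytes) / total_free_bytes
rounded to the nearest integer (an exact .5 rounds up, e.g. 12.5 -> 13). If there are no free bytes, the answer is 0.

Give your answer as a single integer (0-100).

Answer: 12

Derivation:
Op 1: a = malloc(2) -> a = 0; heap: [0-1 ALLOC][2-61 FREE]
Op 2: b = malloc(20) -> b = 2; heap: [0-1 ALLOC][2-21 ALLOC][22-61 FREE]
Op 3: a = realloc(a, 26) -> a = 22; heap: [0-1 FREE][2-21 ALLOC][22-47 ALLOC][48-61 FREE]
Op 4: a = realloc(a, 12) -> a = 22; heap: [0-1 FREE][2-21 ALLOC][22-33 ALLOC][34-61 FREE]
Op 5: a = realloc(a, 25) -> a = 22; heap: [0-1 FREE][2-21 ALLOC][22-46 ALLOC][47-61 FREE]
Free blocks: [2 15] total_free=17 largest=15 -> 100*(17-15)/17 = 200/17 ≈ 11.765 -> rounds to 12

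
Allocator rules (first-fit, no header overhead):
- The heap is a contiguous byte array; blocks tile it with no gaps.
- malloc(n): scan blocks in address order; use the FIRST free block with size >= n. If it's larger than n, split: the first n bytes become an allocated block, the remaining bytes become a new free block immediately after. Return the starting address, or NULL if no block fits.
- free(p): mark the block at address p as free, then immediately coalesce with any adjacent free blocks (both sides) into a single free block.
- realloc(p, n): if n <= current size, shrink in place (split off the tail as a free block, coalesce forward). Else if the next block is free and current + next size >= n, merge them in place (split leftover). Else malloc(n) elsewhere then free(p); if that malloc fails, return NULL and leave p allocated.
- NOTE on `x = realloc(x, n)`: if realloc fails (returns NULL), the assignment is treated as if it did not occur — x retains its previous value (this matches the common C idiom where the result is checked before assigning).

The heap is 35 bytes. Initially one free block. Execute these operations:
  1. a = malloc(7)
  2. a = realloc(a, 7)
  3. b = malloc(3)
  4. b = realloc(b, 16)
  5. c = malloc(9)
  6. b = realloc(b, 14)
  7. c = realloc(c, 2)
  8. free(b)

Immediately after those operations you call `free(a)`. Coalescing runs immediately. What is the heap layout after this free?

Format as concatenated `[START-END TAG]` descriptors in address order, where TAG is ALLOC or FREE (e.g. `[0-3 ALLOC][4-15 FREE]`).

Op 1: a = malloc(7) -> a = 0; heap: [0-6 ALLOC][7-34 FREE]
Op 2: a = realloc(a, 7) -> a = 0; heap: [0-6 ALLOC][7-34 FREE]
Op 3: b = malloc(3) -> b = 7; heap: [0-6 ALLOC][7-9 ALLOC][10-34 FREE]
Op 4: b = realloc(b, 16) -> b = 7; heap: [0-6 ALLOC][7-22 ALLOC][23-34 FREE]
Op 5: c = malloc(9) -> c = 23; heap: [0-6 ALLOC][7-22 ALLOC][23-31 ALLOC][32-34 FREE]
Op 6: b = realloc(b, 14) -> b = 7; heap: [0-6 ALLOC][7-20 ALLOC][21-22 FREE][23-31 ALLOC][32-34 FREE]
Op 7: c = realloc(c, 2) -> c = 23; heap: [0-6 ALLOC][7-20 ALLOC][21-22 FREE][23-24 ALLOC][25-34 FREE]
Op 8: free(b) -> (freed b); heap: [0-6 ALLOC][7-22 FREE][23-24 ALLOC][25-34 FREE]
free(a): a = 0 -> block [0-6 ALLOC]; mark free, coalesce with adjacent free neighbors -> [0-22 FREE][23-24 ALLOC][25-34 FREE]

Answer: [0-22 FREE][23-24 ALLOC][25-34 FREE]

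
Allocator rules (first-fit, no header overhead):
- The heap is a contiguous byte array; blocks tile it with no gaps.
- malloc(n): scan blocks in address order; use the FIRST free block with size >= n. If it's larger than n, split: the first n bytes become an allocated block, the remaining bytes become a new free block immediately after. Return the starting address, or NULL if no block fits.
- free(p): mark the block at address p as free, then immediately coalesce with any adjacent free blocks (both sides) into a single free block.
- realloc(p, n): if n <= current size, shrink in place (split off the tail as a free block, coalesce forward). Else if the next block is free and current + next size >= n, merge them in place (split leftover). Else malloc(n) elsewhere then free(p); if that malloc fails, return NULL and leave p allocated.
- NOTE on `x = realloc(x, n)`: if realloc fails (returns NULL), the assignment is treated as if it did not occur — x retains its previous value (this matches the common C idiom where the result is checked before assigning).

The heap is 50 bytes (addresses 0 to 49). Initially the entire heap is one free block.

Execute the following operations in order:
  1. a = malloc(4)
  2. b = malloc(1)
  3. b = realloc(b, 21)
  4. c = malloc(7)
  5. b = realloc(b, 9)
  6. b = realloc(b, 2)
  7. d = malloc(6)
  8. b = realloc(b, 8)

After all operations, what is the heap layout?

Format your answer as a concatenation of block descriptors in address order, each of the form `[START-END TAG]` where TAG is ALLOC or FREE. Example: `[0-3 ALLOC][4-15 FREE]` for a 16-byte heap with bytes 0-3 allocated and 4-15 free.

Op 1: a = malloc(4) -> a = 0; heap: [0-3 ALLOC][4-49 FREE]
Op 2: b = malloc(1) -> b = 4; heap: [0-3 ALLOC][4-4 ALLOC][5-49 FREE]
Op 3: b = realloc(b, 21) -> b = 4; heap: [0-3 ALLOC][4-24 ALLOC][25-49 FREE]
Op 4: c = malloc(7) -> c = 25; heap: [0-3 ALLOC][4-24 ALLOC][25-31 ALLOC][32-49 FREE]
Op 5: b = realloc(b, 9) -> b = 4; heap: [0-3 ALLOC][4-12 ALLOC][13-24 FREE][25-31 ALLOC][32-49 FREE]
Op 6: b = realloc(b, 2) -> b = 4; heap: [0-3 ALLOC][4-5 ALLOC][6-24 FREE][25-31 ALLOC][32-49 FREE]
Op 7: d = malloc(6) -> d = 6; heap: [0-3 ALLOC][4-5 ALLOC][6-11 ALLOC][12-24 FREE][25-31 ALLOC][32-49 FREE]
Op 8: b = realloc(b, 8) -> b = 12; heap: [0-3 ALLOC][4-5 FREE][6-11 ALLOC][12-19 ALLOC][20-24 FREE][25-31 ALLOC][32-49 FREE]

Answer: [0-3 ALLOC][4-5 FREE][6-11 ALLOC][12-19 ALLOC][20-24 FREE][25-31 ALLOC][32-49 FREE]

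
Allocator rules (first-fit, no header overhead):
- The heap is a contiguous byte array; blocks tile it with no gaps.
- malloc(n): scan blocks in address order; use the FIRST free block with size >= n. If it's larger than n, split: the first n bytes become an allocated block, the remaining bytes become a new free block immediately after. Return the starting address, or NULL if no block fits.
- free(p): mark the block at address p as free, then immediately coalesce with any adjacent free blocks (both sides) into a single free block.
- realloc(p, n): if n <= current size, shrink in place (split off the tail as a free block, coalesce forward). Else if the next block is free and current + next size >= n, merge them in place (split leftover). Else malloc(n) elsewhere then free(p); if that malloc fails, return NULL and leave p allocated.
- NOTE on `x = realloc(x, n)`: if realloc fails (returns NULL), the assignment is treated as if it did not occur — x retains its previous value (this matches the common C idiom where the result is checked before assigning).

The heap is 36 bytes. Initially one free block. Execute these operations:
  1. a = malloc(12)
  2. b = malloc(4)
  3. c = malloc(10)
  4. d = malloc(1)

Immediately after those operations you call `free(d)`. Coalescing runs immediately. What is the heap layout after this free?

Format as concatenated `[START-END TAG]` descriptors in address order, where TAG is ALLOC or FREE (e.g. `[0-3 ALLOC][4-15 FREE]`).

Op 1: a = malloc(12) -> a = 0; heap: [0-11 ALLOC][12-35 FREE]
Op 2: b = malloc(4) -> b = 12; heap: [0-11 ALLOC][12-15 ALLOC][16-35 FREE]
Op 3: c = malloc(10) -> c = 16; heap: [0-11 ALLOC][12-15 ALLOC][16-25 ALLOC][26-35 FREE]
Op 4: d = malloc(1) -> d = 26; heap: [0-11 ALLOC][12-15 ALLOC][16-25 ALLOC][26-26 ALLOC][27-35 FREE]
free(d): d = 26 -> block [26-26 ALLOC]; mark free, coalesce with adjacent free neighbors -> [0-11 ALLOC][12-15 ALLOC][16-25 ALLOC][26-35 FREE]

Answer: [0-11 ALLOC][12-15 ALLOC][16-25 ALLOC][26-35 FREE]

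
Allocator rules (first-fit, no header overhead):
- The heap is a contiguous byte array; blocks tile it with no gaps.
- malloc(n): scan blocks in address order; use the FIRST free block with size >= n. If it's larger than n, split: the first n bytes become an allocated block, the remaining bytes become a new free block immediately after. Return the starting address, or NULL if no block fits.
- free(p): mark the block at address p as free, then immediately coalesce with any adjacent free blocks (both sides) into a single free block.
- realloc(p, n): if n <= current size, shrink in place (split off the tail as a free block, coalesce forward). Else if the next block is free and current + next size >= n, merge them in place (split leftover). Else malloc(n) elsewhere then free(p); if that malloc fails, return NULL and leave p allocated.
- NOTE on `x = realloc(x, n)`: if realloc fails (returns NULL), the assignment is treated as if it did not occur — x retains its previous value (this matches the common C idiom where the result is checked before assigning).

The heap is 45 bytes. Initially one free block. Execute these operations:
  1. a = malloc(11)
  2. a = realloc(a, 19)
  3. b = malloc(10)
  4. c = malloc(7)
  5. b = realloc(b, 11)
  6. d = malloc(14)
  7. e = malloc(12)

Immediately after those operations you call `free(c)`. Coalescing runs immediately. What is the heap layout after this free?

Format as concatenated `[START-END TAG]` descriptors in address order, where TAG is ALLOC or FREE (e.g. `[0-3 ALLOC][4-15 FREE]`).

Op 1: a = malloc(11) -> a = 0; heap: [0-10 ALLOC][11-44 FREE]
Op 2: a = realloc(a, 19) -> a = 0; heap: [0-18 ALLOC][19-44 FREE]
Op 3: b = malloc(10) -> b = 19; heap: [0-18 ALLOC][19-28 ALLOC][29-44 FREE]
Op 4: c = malloc(7) -> c = 29; heap: [0-18 ALLOC][19-28 ALLOC][29-35 ALLOC][36-44 FREE]
Op 5: b = realloc(b, 11) -> NULL (b unchanged); heap: [0-18 ALLOC][19-28 ALLOC][29-35 ALLOC][36-44 FREE]
Op 6: d = malloc(14) -> d = NULL; heap: [0-18 ALLOC][19-28 ALLOC][29-35 ALLOC][36-44 FREE]
Op 7: e = malloc(12) -> e = NULL; heap: [0-18 ALLOC][19-28 ALLOC][29-35 ALLOC][36-44 FREE]
free(c): c = 29 -> block [29-35 ALLOC]; mark free, coalesce with adjacent free neighbors -> [0-18 ALLOC][19-28 ALLOC][29-44 FREE]

Answer: [0-18 ALLOC][19-28 ALLOC][29-44 FREE]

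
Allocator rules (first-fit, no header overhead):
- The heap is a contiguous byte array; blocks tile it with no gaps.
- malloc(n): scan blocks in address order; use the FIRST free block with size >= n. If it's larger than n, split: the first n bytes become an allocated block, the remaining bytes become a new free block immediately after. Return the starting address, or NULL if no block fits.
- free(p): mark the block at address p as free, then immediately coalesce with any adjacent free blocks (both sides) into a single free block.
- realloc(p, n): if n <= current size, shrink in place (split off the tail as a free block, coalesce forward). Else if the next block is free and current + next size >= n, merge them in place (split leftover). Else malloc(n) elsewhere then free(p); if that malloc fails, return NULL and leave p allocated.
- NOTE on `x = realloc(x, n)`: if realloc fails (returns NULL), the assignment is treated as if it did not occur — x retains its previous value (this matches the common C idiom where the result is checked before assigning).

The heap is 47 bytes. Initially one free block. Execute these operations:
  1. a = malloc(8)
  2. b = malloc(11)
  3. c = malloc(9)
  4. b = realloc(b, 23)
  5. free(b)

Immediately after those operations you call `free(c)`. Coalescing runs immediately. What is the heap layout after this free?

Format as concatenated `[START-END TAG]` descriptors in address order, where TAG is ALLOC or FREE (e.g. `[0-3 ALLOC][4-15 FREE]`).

Answer: [0-7 ALLOC][8-46 FREE]

Derivation:
Op 1: a = malloc(8) -> a = 0; heap: [0-7 ALLOC][8-46 FREE]
Op 2: b = malloc(11) -> b = 8; heap: [0-7 ALLOC][8-18 ALLOC][19-46 FREE]
Op 3: c = malloc(9) -> c = 19; heap: [0-7 ALLOC][8-18 ALLOC][19-27 ALLOC][28-46 FREE]
Op 4: b = realloc(b, 23) -> NULL (b unchanged); heap: [0-7 ALLOC][8-18 ALLOC][19-27 ALLOC][28-46 FREE]
Op 5: free(b) -> (freed b); heap: [0-7 ALLOC][8-18 FREE][19-27 ALLOC][28-46 FREE]
free(c): c = 19 -> block [19-27 ALLOC]; mark free, coalesce with adjacent free neighbors -> [0-7 ALLOC][8-46 FREE]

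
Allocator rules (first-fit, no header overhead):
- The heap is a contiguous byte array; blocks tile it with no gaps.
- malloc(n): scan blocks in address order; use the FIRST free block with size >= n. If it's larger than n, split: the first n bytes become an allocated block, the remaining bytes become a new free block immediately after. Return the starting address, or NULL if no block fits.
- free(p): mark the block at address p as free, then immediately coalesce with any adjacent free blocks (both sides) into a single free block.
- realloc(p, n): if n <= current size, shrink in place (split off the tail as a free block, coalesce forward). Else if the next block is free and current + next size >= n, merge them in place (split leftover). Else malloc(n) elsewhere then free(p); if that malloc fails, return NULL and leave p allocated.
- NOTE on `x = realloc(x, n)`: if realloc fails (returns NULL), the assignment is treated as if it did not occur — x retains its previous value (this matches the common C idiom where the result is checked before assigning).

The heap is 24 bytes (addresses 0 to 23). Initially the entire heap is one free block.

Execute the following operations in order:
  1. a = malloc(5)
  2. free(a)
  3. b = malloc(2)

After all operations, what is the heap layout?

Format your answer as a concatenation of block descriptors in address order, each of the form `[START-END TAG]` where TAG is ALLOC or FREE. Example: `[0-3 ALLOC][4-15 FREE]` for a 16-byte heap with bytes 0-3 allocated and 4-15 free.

Answer: [0-1 ALLOC][2-23 FREE]

Derivation:
Op 1: a = malloc(5) -> a = 0; heap: [0-4 ALLOC][5-23 FREE]
Op 2: free(a) -> (freed a); heap: [0-23 FREE]
Op 3: b = malloc(2) -> b = 0; heap: [0-1 ALLOC][2-23 FREE]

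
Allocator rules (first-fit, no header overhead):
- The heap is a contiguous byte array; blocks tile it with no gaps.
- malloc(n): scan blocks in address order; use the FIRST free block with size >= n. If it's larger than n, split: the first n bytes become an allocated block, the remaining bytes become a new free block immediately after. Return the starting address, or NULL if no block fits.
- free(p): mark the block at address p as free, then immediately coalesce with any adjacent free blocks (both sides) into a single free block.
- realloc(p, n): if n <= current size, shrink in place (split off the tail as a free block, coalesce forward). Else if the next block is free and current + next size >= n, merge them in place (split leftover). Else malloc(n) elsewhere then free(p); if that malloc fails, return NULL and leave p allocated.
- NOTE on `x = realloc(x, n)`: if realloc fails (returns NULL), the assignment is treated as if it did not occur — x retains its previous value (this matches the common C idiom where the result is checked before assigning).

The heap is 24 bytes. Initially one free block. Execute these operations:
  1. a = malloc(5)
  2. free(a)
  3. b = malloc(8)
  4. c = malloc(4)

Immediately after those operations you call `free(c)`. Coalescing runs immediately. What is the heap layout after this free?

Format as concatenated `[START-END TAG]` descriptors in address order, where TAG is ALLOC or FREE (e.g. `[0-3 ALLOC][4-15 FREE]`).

Op 1: a = malloc(5) -> a = 0; heap: [0-4 ALLOC][5-23 FREE]
Op 2: free(a) -> (freed a); heap: [0-23 FREE]
Op 3: b = malloc(8) -> b = 0; heap: [0-7 ALLOC][8-23 FREE]
Op 4: c = malloc(4) -> c = 8; heap: [0-7 ALLOC][8-11 ALLOC][12-23 FREE]
free(c): c = 8 -> block [8-11 ALLOC]; mark free, coalesce with adjacent free neighbors -> [0-7 ALLOC][8-23 FREE]

Answer: [0-7 ALLOC][8-23 FREE]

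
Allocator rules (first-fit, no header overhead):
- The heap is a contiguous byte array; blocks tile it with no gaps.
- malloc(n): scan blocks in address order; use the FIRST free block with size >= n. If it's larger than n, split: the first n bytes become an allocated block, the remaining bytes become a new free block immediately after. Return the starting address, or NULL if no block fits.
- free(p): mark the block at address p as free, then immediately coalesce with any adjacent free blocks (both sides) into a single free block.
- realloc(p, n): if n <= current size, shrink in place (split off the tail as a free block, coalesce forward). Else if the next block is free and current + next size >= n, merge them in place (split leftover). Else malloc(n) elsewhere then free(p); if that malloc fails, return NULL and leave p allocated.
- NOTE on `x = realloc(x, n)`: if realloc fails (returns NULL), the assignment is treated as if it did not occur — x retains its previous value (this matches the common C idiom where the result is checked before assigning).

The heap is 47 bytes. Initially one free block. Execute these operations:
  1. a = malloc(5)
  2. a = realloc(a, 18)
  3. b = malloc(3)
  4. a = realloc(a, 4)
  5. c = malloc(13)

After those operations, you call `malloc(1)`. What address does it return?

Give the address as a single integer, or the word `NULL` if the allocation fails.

Answer: 17

Derivation:
Op 1: a = malloc(5) -> a = 0; heap: [0-4 ALLOC][5-46 FREE]
Op 2: a = realloc(a, 18) -> a = 0; heap: [0-17 ALLOC][18-46 FREE]
Op 3: b = malloc(3) -> b = 18; heap: [0-17 ALLOC][18-20 ALLOC][21-46 FREE]
Op 4: a = realloc(a, 4) -> a = 0; heap: [0-3 ALLOC][4-17 FREE][18-20 ALLOC][21-46 FREE]
Op 5: c = malloc(13) -> c = 4; heap: [0-3 ALLOC][4-16 ALLOC][17-17 FREE][18-20 ALLOC][21-46 FREE]
malloc(1): first-fit scan over [0-3 ALLOC][4-16 ALLOC][17-17 FREE][18-20 ALLOC][21-46 FREE] -> 17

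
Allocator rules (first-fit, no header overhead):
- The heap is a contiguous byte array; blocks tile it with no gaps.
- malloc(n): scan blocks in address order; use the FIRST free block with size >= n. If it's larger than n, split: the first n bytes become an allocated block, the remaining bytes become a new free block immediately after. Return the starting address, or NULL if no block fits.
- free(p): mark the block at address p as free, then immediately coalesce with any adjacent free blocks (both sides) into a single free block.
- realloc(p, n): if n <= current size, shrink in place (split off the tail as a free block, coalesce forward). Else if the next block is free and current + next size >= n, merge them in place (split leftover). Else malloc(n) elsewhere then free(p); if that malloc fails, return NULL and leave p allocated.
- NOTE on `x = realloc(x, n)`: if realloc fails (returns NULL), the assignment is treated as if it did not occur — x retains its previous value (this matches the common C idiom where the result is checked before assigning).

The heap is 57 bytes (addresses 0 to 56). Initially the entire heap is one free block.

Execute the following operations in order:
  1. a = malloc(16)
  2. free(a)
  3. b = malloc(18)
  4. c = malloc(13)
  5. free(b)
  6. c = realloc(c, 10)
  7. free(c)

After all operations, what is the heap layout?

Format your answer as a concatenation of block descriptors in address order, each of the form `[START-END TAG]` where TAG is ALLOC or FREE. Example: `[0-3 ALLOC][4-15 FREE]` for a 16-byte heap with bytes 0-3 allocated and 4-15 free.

Answer: [0-56 FREE]

Derivation:
Op 1: a = malloc(16) -> a = 0; heap: [0-15 ALLOC][16-56 FREE]
Op 2: free(a) -> (freed a); heap: [0-56 FREE]
Op 3: b = malloc(18) -> b = 0; heap: [0-17 ALLOC][18-56 FREE]
Op 4: c = malloc(13) -> c = 18; heap: [0-17 ALLOC][18-30 ALLOC][31-56 FREE]
Op 5: free(b) -> (freed b); heap: [0-17 FREE][18-30 ALLOC][31-56 FREE]
Op 6: c = realloc(c, 10) -> c = 18; heap: [0-17 FREE][18-27 ALLOC][28-56 FREE]
Op 7: free(c) -> (freed c); heap: [0-56 FREE]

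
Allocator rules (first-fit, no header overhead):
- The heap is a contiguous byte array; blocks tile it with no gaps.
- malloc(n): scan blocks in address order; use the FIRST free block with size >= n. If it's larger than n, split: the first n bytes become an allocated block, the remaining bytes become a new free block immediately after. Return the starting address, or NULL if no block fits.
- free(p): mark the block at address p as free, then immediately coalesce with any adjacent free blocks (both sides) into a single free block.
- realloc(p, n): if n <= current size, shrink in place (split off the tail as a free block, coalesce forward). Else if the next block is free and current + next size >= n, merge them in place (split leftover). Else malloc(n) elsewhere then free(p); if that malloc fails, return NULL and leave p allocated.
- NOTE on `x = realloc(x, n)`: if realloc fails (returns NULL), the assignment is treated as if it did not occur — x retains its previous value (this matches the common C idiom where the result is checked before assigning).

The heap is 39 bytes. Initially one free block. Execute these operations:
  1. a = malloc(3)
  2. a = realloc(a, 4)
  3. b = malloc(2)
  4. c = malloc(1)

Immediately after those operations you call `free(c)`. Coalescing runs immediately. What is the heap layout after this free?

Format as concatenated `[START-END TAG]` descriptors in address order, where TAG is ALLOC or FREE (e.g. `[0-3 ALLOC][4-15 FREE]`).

Answer: [0-3 ALLOC][4-5 ALLOC][6-38 FREE]

Derivation:
Op 1: a = malloc(3) -> a = 0; heap: [0-2 ALLOC][3-38 FREE]
Op 2: a = realloc(a, 4) -> a = 0; heap: [0-3 ALLOC][4-38 FREE]
Op 3: b = malloc(2) -> b = 4; heap: [0-3 ALLOC][4-5 ALLOC][6-38 FREE]
Op 4: c = malloc(1) -> c = 6; heap: [0-3 ALLOC][4-5 ALLOC][6-6 ALLOC][7-38 FREE]
free(c): c = 6 -> block [6-6 ALLOC]; mark free, coalesce with adjacent free neighbors -> [0-3 ALLOC][4-5 ALLOC][6-38 FREE]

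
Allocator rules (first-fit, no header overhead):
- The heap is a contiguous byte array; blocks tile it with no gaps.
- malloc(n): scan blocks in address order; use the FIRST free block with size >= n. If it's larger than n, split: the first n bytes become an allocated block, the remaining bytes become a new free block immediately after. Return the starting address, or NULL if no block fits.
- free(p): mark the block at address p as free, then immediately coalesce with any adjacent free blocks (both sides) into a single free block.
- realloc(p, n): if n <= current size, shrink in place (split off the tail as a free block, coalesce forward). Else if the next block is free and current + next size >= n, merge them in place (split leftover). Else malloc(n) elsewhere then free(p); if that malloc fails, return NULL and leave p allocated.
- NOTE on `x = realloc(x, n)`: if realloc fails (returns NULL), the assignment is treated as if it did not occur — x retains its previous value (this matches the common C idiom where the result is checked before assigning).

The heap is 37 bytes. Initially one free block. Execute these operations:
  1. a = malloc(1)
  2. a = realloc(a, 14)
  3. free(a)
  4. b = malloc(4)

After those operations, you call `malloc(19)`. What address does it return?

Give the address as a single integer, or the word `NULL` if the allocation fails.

Op 1: a = malloc(1) -> a = 0; heap: [0-0 ALLOC][1-36 FREE]
Op 2: a = realloc(a, 14) -> a = 0; heap: [0-13 ALLOC][14-36 FREE]
Op 3: free(a) -> (freed a); heap: [0-36 FREE]
Op 4: b = malloc(4) -> b = 0; heap: [0-3 ALLOC][4-36 FREE]
malloc(19): first-fit scan over [0-3 ALLOC][4-36 FREE] -> 4

Answer: 4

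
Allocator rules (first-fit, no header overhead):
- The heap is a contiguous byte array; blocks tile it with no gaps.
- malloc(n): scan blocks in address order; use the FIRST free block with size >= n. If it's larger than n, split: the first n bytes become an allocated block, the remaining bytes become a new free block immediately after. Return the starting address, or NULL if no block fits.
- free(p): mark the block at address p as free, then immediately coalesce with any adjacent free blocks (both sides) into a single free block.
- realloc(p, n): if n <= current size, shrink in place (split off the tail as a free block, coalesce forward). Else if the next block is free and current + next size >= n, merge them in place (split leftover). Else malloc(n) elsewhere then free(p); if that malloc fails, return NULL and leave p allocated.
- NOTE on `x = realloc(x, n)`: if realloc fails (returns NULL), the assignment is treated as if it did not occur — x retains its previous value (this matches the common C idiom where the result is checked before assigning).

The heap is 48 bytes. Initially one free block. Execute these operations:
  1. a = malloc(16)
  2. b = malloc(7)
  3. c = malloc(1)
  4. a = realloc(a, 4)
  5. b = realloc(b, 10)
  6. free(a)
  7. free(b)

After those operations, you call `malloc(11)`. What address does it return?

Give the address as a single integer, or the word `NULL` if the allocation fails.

Op 1: a = malloc(16) -> a = 0; heap: [0-15 ALLOC][16-47 FREE]
Op 2: b = malloc(7) -> b = 16; heap: [0-15 ALLOC][16-22 ALLOC][23-47 FREE]
Op 3: c = malloc(1) -> c = 23; heap: [0-15 ALLOC][16-22 ALLOC][23-23 ALLOC][24-47 FREE]
Op 4: a = realloc(a, 4) -> a = 0; heap: [0-3 ALLOC][4-15 FREE][16-22 ALLOC][23-23 ALLOC][24-47 FREE]
Op 5: b = realloc(b, 10) -> b = 4; heap: [0-3 ALLOC][4-13 ALLOC][14-22 FREE][23-23 ALLOC][24-47 FREE]
Op 6: free(a) -> (freed a); heap: [0-3 FREE][4-13 ALLOC][14-22 FREE][23-23 ALLOC][24-47 FREE]
Op 7: free(b) -> (freed b); heap: [0-22 FREE][23-23 ALLOC][24-47 FREE]
malloc(11): first-fit scan over [0-22 FREE][23-23 ALLOC][24-47 FREE] -> 0

Answer: 0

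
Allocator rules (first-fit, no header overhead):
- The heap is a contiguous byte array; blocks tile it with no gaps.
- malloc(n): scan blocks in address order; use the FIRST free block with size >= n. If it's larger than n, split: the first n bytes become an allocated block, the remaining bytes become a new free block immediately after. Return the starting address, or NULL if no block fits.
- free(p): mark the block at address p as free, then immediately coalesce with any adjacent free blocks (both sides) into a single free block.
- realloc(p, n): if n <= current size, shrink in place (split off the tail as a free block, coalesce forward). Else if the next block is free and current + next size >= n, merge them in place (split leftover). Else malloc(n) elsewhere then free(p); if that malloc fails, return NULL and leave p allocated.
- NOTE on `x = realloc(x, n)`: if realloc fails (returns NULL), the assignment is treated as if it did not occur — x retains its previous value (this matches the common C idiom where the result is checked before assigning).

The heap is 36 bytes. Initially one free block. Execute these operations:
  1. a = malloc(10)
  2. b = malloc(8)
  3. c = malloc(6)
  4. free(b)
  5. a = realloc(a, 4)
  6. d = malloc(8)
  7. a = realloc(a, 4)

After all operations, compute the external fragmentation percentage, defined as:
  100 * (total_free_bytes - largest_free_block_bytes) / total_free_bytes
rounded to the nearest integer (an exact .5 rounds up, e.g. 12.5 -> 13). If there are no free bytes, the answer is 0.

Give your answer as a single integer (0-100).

Op 1: a = malloc(10) -> a = 0; heap: [0-9 ALLOC][10-35 FREE]
Op 2: b = malloc(8) -> b = 10; heap: [0-9 ALLOC][10-17 ALLOC][18-35 FREE]
Op 3: c = malloc(6) -> c = 18; heap: [0-9 ALLOC][10-17 ALLOC][18-23 ALLOC][24-35 FREE]
Op 4: free(b) -> (freed b); heap: [0-9 ALLOC][10-17 FREE][18-23 ALLOC][24-35 FREE]
Op 5: a = realloc(a, 4) -> a = 0; heap: [0-3 ALLOC][4-17 FREE][18-23 ALLOC][24-35 FREE]
Op 6: d = malloc(8) -> d = 4; heap: [0-3 ALLOC][4-11 ALLOC][12-17 FREE][18-23 ALLOC][24-35 FREE]
Op 7: a = realloc(a, 4) -> a = 0; heap: [0-3 ALLOC][4-11 ALLOC][12-17 FREE][18-23 ALLOC][24-35 FREE]
Free blocks: [6 12] total_free=18 largest=12 -> 100*(18-12)/18 = 600/18 ≈ 33.333 -> rounds to 33

Answer: 33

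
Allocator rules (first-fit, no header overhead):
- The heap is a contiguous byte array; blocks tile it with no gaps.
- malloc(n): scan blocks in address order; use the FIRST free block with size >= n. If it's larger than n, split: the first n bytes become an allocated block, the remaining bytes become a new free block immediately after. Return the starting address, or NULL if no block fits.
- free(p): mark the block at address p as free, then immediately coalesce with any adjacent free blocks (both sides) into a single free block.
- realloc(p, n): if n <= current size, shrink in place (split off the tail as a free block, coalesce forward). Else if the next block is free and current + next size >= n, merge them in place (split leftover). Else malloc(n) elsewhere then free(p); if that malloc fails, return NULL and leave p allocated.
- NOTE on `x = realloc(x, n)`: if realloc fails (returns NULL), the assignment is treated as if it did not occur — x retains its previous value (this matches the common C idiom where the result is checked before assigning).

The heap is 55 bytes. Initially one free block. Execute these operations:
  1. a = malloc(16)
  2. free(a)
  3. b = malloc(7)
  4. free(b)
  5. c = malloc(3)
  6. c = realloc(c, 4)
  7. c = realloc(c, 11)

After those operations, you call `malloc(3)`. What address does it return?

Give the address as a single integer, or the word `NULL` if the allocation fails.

Op 1: a = malloc(16) -> a = 0; heap: [0-15 ALLOC][16-54 FREE]
Op 2: free(a) -> (freed a); heap: [0-54 FREE]
Op 3: b = malloc(7) -> b = 0; heap: [0-6 ALLOC][7-54 FREE]
Op 4: free(b) -> (freed b); heap: [0-54 FREE]
Op 5: c = malloc(3) -> c = 0; heap: [0-2 ALLOC][3-54 FREE]
Op 6: c = realloc(c, 4) -> c = 0; heap: [0-3 ALLOC][4-54 FREE]
Op 7: c = realloc(c, 11) -> c = 0; heap: [0-10 ALLOC][11-54 FREE]
malloc(3): first-fit scan over [0-10 ALLOC][11-54 FREE] -> 11

Answer: 11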